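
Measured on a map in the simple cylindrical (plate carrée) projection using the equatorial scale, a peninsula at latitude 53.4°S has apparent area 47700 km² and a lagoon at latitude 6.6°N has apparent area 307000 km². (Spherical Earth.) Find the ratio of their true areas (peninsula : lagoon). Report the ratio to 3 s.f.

On the plate carrée, areal scale = h·k = 1 × sec φ, so true area = apparent × cos φ.
True area of peninsula: 47700 × cos(53.4°) = 47700 × 0.5962 = 28440 km².
True area of lagoon: 307000 × cos(6.6°) = 307000 × 0.9934 = 305000 km².
Ratio = 28440 / 305000 ≈ 0.0933.

0.0933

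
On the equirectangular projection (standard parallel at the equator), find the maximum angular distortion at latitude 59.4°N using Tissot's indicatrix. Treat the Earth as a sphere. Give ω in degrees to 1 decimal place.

For the equirectangular projection with φ₀ = 0 (plate carrée), h = 1 along meridians and k = sec φ along parallels.
At 59.4°: h = 1.000, k = 1.964; principal scales a = 1.964, b = 1.000.
sin(ω/2) = (a − b)/(a + b) = 0.9645/2.964 = 0.3253, so ω = 2 arcsin(0.3253) ≈ 38.0°.

38.0°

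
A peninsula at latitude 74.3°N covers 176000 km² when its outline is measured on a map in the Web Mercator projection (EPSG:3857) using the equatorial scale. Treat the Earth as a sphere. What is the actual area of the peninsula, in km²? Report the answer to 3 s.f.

The Mercator projection is conformal; its linear scale factor is the same in every direction and equals sec φ = 1/cos φ.
Areal scale = k² = sec²φ = 1/cos²(74.3°) = 1/0.2706² = 13.66.
True area = apparent / (areal scale) = 176000 / 13.66 ≈ 12900 km².

12900 km²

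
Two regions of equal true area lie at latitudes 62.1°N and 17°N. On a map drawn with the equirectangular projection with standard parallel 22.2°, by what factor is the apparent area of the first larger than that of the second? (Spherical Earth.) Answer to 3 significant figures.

2.04

With standard parallel φ₀ = 22.2°, the equirectangular projection gives x = Rλ cos φ₀, y = Rφ, so h = 1 and k = cos 22.2° / cos φ.
Areal scale at 62.1°: h·k = 1.000 × 1.979 = 1.979.
Areal scale at 17°: h·k = 1.000 × 0.9682 = 0.9682.
Ratio = 1.979/0.9682 ≈ 2.04.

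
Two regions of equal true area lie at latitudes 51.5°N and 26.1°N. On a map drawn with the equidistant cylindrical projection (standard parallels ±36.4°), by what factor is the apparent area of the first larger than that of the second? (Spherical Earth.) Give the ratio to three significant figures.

With standard parallel φ₀ = 36.4°, the equirectangular projection gives x = Rλ cos φ₀, y = Rφ, so h = 1 and k = cos 36.4° / cos φ.
Areal scale at 51.5°: h·k = 1.000 × 1.293 = 1.293.
Areal scale at 26.1°: h·k = 1.000 × 0.8963 = 0.8963.
Ratio = 1.293/0.8963 ≈ 1.44.

1.44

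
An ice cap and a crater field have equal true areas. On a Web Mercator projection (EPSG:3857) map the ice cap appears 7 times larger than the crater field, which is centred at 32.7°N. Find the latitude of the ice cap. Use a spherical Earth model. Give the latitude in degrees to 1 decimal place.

On Mercator, (apparent₁)/(apparent₂) = sec²φ₁ / sec²φ₂ when true areas are equal.
cos²φ₂ / cos²φ₁ = 7  ⇒  cos φ₁ = cos 32.7° / √7 = 0.8415/2.646 = 0.3181.
φ₁ = arccos(0.3181) ≈ 71.5°.

71.5°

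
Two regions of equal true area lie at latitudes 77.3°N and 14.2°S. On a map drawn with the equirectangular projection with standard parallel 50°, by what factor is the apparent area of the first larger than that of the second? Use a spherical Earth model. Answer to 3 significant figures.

In the equirectangular projection with standard parallel φ₀ = 50° (x = Rλ cos φ₀, y = Rφ), meridians are true-scale (h = 1) and the parallel scale is k = cos φ₀ / cos φ.
Areal scale at 77.3°: h·k = 1.000 × 2.924 = 2.924.
Areal scale at 14.2°: h·k = 1.000 × 0.6630 = 0.6630.
Ratio = 2.924/0.6630 ≈ 4.41.

4.41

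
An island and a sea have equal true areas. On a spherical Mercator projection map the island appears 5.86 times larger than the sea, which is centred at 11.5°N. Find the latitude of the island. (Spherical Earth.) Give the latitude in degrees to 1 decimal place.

66.1°

On Mercator, (apparent₁)/(apparent₂) = sec²φ₁ / sec²φ₂ when true areas are equal.
cos²φ₂ / cos²φ₁ = 5.86  ⇒  cos φ₁ = cos 11.5° / √5.86 = 0.9799/2.421 = 0.4048.
φ₁ = arccos(0.4048) ≈ 66.1°.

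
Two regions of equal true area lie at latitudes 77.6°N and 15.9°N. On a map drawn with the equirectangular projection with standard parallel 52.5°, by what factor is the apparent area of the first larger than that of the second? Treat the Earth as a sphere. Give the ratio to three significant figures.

4.48

With standard parallel φ₀ = 52.5°, the equirectangular projection gives x = Rλ cos φ₀, y = Rφ, so h = 1 and k = cos 52.5° / cos φ.
Areal scale at 77.6°: h·k = 1.000 × 2.835 = 2.835.
Areal scale at 15.9°: h·k = 1.000 × 0.6330 = 0.6330.
Ratio = 2.835/0.6330 ≈ 4.48.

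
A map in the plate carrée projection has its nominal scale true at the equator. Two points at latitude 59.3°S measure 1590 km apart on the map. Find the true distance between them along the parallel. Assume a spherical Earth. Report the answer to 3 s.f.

For the equirectangular projection with φ₀ = 0 (plate carrée), h = 1 along meridians and k = sec φ along parallels.
Along the parallel at 59.3°, map distances are exaggerated by k = sec 59.3° = 1.959.
True distance = 1590 / 1.959 = 1590 × cos 59.3° ≈ 812 km.

812 km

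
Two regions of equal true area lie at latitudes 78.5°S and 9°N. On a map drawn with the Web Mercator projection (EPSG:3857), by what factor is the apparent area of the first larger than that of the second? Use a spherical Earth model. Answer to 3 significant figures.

24.5

Mercator is conformal with k = sec φ, so areal scale = k² = sec²φ.
At 78.5°: sec²(78.5°) = 1/0.1994² = 25.16.
At 9°: sec²(9°) = 1/0.9877² = 1.025.
Ratio = 25.16/1.025 = cos²(9°)/cos²(78.5°) ≈ 24.5.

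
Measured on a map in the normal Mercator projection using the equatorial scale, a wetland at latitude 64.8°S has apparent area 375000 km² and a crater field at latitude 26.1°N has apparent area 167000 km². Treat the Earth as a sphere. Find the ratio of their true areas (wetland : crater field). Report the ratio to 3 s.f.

0.505

Since Mercator area scale is 1/cos²φ, the true area equals the apparent area multiplied by cos²φ.
True area of wetland: 375000 × cos²(64.8°) = 375000 × 0.1813 = 67980 km².
True area of crater field: 167000 × cos²(26.1°) = 167000 × 0.8065 = 134700 km².
Ratio = 67980 / 134700 ≈ 0.505.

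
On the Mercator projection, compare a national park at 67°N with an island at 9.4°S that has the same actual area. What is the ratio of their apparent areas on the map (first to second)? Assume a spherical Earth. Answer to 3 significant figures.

6.38

Mercator is conformal with k = sec φ, so areal scale = k² = sec²φ.
At 67°: sec²(67°) = 1/0.3907² = 6.550.
At 9.4°: sec²(9.4°) = 1/0.9866² = 1.027.
Ratio = 6.550/1.027 = cos²(9.4°)/cos²(67°) ≈ 6.38.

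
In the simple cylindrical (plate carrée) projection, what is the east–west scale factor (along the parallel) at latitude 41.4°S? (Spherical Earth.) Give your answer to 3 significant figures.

In the plate carrée (x = Rλ, y = Rφ), meridians are true-scale (h = 1) and parallels are stretched by k = sec φ.
k = 1/cos 41.4° = 1/0.7501 = 1.333.

1.33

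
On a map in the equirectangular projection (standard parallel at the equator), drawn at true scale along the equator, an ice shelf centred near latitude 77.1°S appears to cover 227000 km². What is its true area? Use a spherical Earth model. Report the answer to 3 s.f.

50700 km²

For the equirectangular projection with φ₀ = 0 (plate carrée), h = 1 along meridians and k = sec φ along parallels.
Areal scale = h·k = 1 × sec φ; at 77.1°, h = 1.000, k = 4.479, so h·k = 4.479.
True area = apparent / (areal scale) = 227000 / 4.479 ≈ 50700 km².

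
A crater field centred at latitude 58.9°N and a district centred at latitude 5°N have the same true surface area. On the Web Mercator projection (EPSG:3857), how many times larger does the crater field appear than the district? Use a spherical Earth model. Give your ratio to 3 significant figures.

Mercator is conformal with k = sec φ, so areal scale = k² = sec²φ.
At 58.9°: sec²(58.9°) = 1/0.5165² = 3.748.
At 5°: sec²(5°) = 1/0.9962² = 1.008.
Ratio = 3.748/1.008 = cos²(5°)/cos²(58.9°) ≈ 3.72.

3.72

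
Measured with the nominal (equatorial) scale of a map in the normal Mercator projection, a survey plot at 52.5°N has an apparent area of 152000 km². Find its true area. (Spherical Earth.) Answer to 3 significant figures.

56300 km²

For Mercator, h = k = sec φ (a conformal cylindrical projection has a single point scale, 1/cos φ).
Areal scale = k² = sec²φ = 1/cos²(52.5°) = 1/0.6088² = 2.698.
True area = apparent / (areal scale) = 152000 / 2.698 ≈ 56300 km².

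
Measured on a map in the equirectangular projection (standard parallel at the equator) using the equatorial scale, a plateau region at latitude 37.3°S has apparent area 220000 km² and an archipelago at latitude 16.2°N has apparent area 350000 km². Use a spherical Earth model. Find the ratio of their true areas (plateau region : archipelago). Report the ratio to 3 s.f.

On the plate carrée, areal scale = h·k = 1 × sec φ, so true area = apparent × cos φ.
True area of plateau region: 220000 × cos(37.3°) = 220000 × 0.7955 = 175000 km².
True area of archipelago: 350000 × cos(16.2°) = 350000 × 0.9603 = 336100 km².
Ratio = 175000 / 336100 ≈ 0.521.

0.521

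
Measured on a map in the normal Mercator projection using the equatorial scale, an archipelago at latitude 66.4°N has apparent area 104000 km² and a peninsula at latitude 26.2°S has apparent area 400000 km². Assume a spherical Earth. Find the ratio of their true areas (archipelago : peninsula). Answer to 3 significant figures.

0.0518

On Mercator the areal scale is sec²φ, so true area = apparent × cos²φ.
True area of archipelago: 104000 × cos²(66.4°) = 104000 × 0.1603 = 16670 km².
True area of peninsula: 400000 × cos²(26.2°) = 400000 × 0.8051 = 322000 km².
Ratio = 16670 / 322000 ≈ 0.0518.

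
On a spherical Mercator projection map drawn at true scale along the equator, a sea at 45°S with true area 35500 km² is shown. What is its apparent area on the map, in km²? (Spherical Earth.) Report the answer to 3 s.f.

The Mercator projection is conformal; its linear scale factor is the same in every direction and equals sec φ = 1/cos φ.
Areal scale = k² = sec²φ = 1/cos²(45°) = 1/0.7071² = 2.000.
Apparent area = 35500 × 2.000 ≈ 71000 km².

71000 km²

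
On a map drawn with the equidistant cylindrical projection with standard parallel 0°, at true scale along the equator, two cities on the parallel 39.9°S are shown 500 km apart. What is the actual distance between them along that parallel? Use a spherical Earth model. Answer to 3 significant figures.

Plate carrée maps x = Rλ, y = Rφ. The meridian scale is h = 1 and the parallel scale is k = 1/cos φ = sec φ.
Along the parallel at 39.9°, map distances are exaggerated by k = sec 39.9° = 1.304.
True distance = 500 / 1.304 = 500 × cos 39.9° ≈ 384 km.

384 km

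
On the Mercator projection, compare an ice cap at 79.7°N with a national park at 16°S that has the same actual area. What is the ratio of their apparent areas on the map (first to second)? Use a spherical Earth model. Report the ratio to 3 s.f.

28.9

Mercator is conformal with k = sec φ, so areal scale = k² = sec²φ.
At 79.7°: sec²(79.7°) = 1/0.1788² = 31.28.
At 16°: sec²(16°) = 1/0.9613² = 1.082.
Ratio = 31.28/1.082 = cos²(16°)/cos²(79.7°) ≈ 28.9.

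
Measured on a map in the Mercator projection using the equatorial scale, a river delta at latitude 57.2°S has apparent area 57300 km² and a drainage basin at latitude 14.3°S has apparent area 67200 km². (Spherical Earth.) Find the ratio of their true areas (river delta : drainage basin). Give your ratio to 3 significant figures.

On Mercator the areal scale is sec²φ, so true area = apparent × cos²φ.
True area of river delta: 57300 × cos²(57.2°) = 57300 × 0.2934 = 16810 km².
True area of drainage basin: 67200 × cos²(14.3°) = 67200 × 0.9390 = 63100 km².
Ratio = 16810 / 63100 ≈ 0.266.

0.266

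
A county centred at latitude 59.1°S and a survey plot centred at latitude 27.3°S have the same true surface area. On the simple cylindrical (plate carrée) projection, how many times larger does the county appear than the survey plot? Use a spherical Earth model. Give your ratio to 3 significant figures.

Plate carrée maps x = Rλ, y = Rφ. The meridian scale is h = 1 and the parallel scale is k = 1/cos φ = sec φ.
Areal scale at 59.1°: h·k = 1.000 × 1.947 = 1.947.
Areal scale at 27.3°: h·k = 1.000 × 1.125 = 1.125.
Ratio = 1.947/1.125 ≈ 1.73.

1.73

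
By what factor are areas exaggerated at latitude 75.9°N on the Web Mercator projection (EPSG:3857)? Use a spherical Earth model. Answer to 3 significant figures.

16.8

For Mercator, h = k = sec φ (a conformal cylindrical projection has a single point scale, 1/cos φ).
Areal scale = k² = sec²φ = 1/cos²(75.9°) = 1/0.2436² = 16.85.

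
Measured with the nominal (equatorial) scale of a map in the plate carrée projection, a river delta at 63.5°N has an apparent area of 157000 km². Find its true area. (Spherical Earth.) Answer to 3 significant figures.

70100 km²

For the equirectangular projection with φ₀ = 0 (plate carrée), h = 1 along meridians and k = sec φ along parallels.
Areal scale = h·k = 1 × sec φ; at 63.5°, h = 1.000, k = 2.241, so h·k = 2.241.
True area = apparent / (areal scale) = 157000 / 2.241 ≈ 70100 km².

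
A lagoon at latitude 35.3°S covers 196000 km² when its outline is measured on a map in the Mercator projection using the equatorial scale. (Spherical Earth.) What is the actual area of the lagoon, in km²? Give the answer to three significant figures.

131000 km²

For Mercator, h = k = sec φ (a conformal cylindrical projection has a single point scale, 1/cos φ).
Areal scale = k² = sec²φ = 1/cos²(35.3°) = 1/0.8161² = 1.501.
True area = apparent / (areal scale) = 196000 / 1.501 ≈ 131000 km².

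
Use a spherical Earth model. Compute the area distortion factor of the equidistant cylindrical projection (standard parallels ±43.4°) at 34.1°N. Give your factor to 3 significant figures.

The equidistant cylindrical projection with φ₀ = 43.4° has h = 1 (meridians true) and k = cos φ₀ / cos φ along parallels.
Areal scale = h·k = 1 × cos φ₀ / cos φ; at 34.1°, h = 1.000, k = 0.8774, so h·k = 0.8774.

0.877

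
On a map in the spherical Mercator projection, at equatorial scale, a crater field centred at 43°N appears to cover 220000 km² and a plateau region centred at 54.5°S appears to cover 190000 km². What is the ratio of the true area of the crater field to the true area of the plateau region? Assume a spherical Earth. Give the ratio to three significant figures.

Since Mercator area scale is 1/cos²φ, the true area equals the apparent area multiplied by cos²φ.
True area of crater field: 220000 × cos²(43°) = 220000 × 0.5349 = 117700 km².
True area of plateau region: 190000 × cos²(54.5°) = 190000 × 0.3372 = 64070 km².
Ratio = 117700 / 64070 ≈ 1.84.

1.84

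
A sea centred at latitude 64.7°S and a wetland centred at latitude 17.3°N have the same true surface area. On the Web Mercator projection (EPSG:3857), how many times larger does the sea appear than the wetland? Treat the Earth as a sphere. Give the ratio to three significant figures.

Mercator areal scale is sec²φ.
At 64.7°: sec²(64.7°) = 1/0.4274² = 5.475.
At 17.3°: sec²(17.3°) = 1/0.9548² = 1.097.
Ratio = 5.475/1.097 = cos²(17.3°)/cos²(64.7°) ≈ 4.99.

4.99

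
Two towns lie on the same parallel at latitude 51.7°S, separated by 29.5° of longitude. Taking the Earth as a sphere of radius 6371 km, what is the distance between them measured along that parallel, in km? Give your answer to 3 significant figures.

2030 km

Arc length along a parallel = R cos φ · Δλ (with Δλ in radians).
= 6371 × cos 51.7° × (29.5° × π/180) = 6371 × 0.6198 × 0.5149 ≈ 2030 km.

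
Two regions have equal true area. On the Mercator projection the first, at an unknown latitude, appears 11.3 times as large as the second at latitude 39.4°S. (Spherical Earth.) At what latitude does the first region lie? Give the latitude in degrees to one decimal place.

76.7°

For equal true areas on Mercator, apparent areas scale as sec²φ, so the ratio is cos²φ₂ / cos²φ₁.
cos²φ₂ / cos²φ₁ = 11.3  ⇒  cos φ₁ = cos 39.4° / √11.3 = 0.7727/3.362 = 0.2299.
φ₁ = arccos(0.2299) ≈ 76.7°.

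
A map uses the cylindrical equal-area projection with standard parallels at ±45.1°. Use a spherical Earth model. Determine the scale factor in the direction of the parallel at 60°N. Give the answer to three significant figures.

1.41

Cylindrical equal-area (φ₀ = 45.1°): h = cos φ / cos 45.1° along meridians, k = cos 45.1° / cos φ along parallels; h·k = 1.
k = cos 45.1° / cos 60° = 0.7059/0.5000 = 1.412.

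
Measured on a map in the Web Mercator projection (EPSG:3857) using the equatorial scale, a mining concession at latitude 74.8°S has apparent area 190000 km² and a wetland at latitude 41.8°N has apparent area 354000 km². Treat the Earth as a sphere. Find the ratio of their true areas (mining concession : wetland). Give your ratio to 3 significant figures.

0.0664

Mercator's areal exaggeration is sec²φ; hence true area = (apparent area) · cos²φ.
True area of mining concession: 190000 × cos²(74.8°) = 190000 × 0.06874 = 13060 km².
True area of wetland: 354000 × cos²(41.8°) = 354000 × 0.5557 = 196700 km².
Ratio = 13060 / 196700 ≈ 0.0664.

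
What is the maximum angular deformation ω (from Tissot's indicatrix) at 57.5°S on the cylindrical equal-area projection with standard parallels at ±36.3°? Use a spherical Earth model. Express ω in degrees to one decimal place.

45.2°

Cylindrical equal-area (φ₀ = 36.3°): h = cos φ / cos 36.3° along meridians, k = cos 36.3° / cos φ along parallels; h·k = 1.
At 57.5°: h = 0.6667, k = 1.500; principal scales a = 1.500, b = 0.6667.
sin(ω/2) = (a − b)/(a + b) = 0.8333/2.167 = 0.3846, so ω = 2 arcsin(0.3846) ≈ 45.2°.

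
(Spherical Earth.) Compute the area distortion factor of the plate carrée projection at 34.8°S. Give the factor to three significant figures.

For the equirectangular projection with φ₀ = 0 (plate carrée), h = 1 along meridians and k = sec φ along parallels.
Areal scale = h·k = 1 × sec φ; at 34.8°, h = 1.000, k = 1.218, so h·k = 1.218.

1.22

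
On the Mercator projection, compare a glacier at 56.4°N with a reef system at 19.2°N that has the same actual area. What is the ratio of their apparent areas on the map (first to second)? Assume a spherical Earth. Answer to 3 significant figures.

On Mercator, area is exaggerated by sec²φ = 1/cos²φ.
At 56.4°: sec²(56.4°) = 1/0.5534² = 3.265.
At 19.2°: sec²(19.2°) = 1/0.9444² = 1.121.
Ratio = 3.265/1.121 = cos²(19.2°)/cos²(56.4°) ≈ 2.91.

2.91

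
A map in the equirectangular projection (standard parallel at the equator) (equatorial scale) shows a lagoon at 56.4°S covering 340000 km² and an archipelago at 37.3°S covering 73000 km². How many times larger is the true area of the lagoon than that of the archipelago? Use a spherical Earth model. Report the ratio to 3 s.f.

On the plate carrée, areal scale = h·k = 1 × sec φ, so true area = apparent × cos φ.
True area of lagoon: 340000 × cos(56.4°) = 340000 × 0.5534 = 188200 km².
True area of archipelago: 73000 × cos(37.3°) = 73000 × 0.7955 = 58070 km².
Ratio = 188200 / 58070 ≈ 3.24.

3.24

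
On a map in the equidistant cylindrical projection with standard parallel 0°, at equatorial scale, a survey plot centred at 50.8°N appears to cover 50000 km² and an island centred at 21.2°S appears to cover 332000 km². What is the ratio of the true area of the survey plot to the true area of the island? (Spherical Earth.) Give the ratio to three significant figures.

On the plate carrée, areal scale = h·k = 1 × sec φ, so true area = apparent × cos φ.
True area of survey plot: 50000 × cos(50.8°) = 50000 × 0.6320 = 31600 km².
True area of island: 332000 × cos(21.2°) = 332000 × 0.9323 = 309500 km².
Ratio = 31600 / 309500 ≈ 0.102.

0.102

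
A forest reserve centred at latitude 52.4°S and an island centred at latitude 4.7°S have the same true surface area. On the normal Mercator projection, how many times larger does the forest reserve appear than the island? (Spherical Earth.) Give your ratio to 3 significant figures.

Mercator is conformal with k = sec φ, so areal scale = k² = sec²φ.
At 52.4°: sec²(52.4°) = 1/0.6101² = 2.686.
At 4.7°: sec²(4.7°) = 1/0.9966² = 1.007.
Ratio = 2.686/1.007 = cos²(4.7°)/cos²(52.4°) ≈ 2.67.

2.67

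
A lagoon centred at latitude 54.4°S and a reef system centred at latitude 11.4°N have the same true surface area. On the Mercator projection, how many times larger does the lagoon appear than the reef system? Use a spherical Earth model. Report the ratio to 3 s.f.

Mercator areal scale is sec²φ.
At 54.4°: sec²(54.4°) = 1/0.5821² = 2.951.
At 11.4°: sec²(11.4°) = 1/0.9803² = 1.041.
Ratio = 2.951/1.041 = cos²(11.4°)/cos²(54.4°) ≈ 2.84.

2.84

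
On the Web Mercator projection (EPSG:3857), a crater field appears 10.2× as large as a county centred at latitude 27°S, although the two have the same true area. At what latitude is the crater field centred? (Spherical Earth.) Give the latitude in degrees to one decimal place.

73.8°

On Mercator, (apparent₁)/(apparent₂) = sec²φ₁ / sec²φ₂ when true areas are equal.
cos²φ₂ / cos²φ₁ = 10.2  ⇒  cos φ₁ = cos 27° / √10.2 = 0.8910/3.194 = 0.2790.
φ₁ = arccos(0.2790) ≈ 73.8°.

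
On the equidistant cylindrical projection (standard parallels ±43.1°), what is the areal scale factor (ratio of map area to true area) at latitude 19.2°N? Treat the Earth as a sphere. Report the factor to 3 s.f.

In the equirectangular projection with standard parallel φ₀ = 43.1° (x = Rλ cos φ₀, y = Rφ), meridians are true-scale (h = 1) and the parallel scale is k = cos φ₀ / cos φ.
Areal scale = h·k = 1 × cos φ₀ / cos φ; at 19.2°, h = 1.000, k = 0.7732, so h·k = 0.7732.

0.773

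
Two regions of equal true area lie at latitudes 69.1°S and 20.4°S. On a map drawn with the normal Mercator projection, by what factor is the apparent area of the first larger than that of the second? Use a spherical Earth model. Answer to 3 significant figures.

Mercator is conformal with k = sec φ, so areal scale = k² = sec²φ.
At 69.1°: sec²(69.1°) = 1/0.3567² = 7.858.
At 20.4°: sec²(20.4°) = 1/0.9373² = 1.138.
Ratio = 7.858/1.138 = cos²(20.4°)/cos²(69.1°) ≈ 6.90.

6.90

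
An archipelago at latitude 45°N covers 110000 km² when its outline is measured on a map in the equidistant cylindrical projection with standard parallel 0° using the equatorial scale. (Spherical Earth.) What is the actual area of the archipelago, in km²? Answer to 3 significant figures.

For the equirectangular projection with φ₀ = 0 (plate carrée), h = 1 along meridians and k = sec φ along parallels.
Areal scale = h·k = 1 × sec φ; at 45°, h = 1.000, k = 1.414, so h·k = 1.414.
True area = apparent / (areal scale) = 110000 / 1.414 ≈ 77800 km².

77800 km²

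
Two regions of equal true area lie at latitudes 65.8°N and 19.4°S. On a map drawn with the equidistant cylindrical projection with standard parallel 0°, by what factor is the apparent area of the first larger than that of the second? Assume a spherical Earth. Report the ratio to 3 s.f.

In the plate carrée (x = Rλ, y = Rφ), meridians are true-scale (h = 1) and parallels are stretched by k = sec φ.
Areal scale at 65.8°: h·k = 1.000 × 2.439 = 2.439.
Areal scale at 19.4°: h·k = 1.000 × 1.060 = 1.060.
Ratio = 2.439/1.060 ≈ 2.30.

2.30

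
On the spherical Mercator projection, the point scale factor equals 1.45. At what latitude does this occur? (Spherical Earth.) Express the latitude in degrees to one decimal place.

Mercator scale is k = sec φ = 1/cos φ.
1/cos φ = 1.45  ⇒  cos φ = 0.6897  ⇒  φ = arccos(0.6897) ≈ 46.4°.

46.4°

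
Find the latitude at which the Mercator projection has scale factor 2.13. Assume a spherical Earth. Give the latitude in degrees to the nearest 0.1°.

62.0°

Mercator scale is k = sec φ = 1/cos φ.
1/cos φ = 2.13  ⇒  cos φ = 0.4695  ⇒  φ = arccos(0.4695) ≈ 62.0°.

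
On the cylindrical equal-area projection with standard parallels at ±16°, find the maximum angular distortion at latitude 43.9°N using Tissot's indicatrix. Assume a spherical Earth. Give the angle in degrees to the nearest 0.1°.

A cylindrical equal-area projection with standard parallel φ₀ has meridian scale h = cos φ / cos φ₀ and parallel scale k = cos φ₀ / cos φ (so areas are preserved, h·k = 1).
At 43.9°: h = 0.7496, k = 1.334; principal scales a = 1.334, b = 0.7496.
sin(ω/2) = (a − b)/(a + b) = 0.5845/2.084 = 0.2805, so ω = 2 arcsin(0.2805) ≈ 32.6°.

32.6°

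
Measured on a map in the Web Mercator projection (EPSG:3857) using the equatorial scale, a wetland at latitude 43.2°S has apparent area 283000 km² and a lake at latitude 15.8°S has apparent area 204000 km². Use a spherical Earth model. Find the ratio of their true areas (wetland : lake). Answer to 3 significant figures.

On Mercator the areal scale is sec²φ, so true area = apparent × cos²φ.
True area of wetland: 283000 × cos²(43.2°) = 283000 × 0.5314 = 150400 km².
True area of lake: 204000 × cos²(15.8°) = 204000 × 0.9259 = 188900 km².
Ratio = 150400 / 188900 ≈ 0.796.

0.796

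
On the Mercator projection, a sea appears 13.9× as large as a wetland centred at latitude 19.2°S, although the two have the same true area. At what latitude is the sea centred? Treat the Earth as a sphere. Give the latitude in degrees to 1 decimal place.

75.3°

On Mercator, (apparent₁)/(apparent₂) = sec²φ₁ / sec²φ₂ when true areas are equal.
cos²φ₂ / cos²φ₁ = 13.9  ⇒  cos φ₁ = cos 19.2° / √13.9 = 0.9444/3.728 = 0.2533.
φ₁ = arccos(0.2533) ≈ 75.3°.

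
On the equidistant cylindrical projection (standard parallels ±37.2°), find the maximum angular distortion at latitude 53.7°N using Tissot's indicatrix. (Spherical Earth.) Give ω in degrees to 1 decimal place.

16.9°

The equidistant cylindrical projection with φ₀ = 37.2° has h = 1 (meridians true) and k = cos φ₀ / cos φ along parallels.
At 53.7°: h = 1.000, k = 1.345; principal scales a = 1.345, b = 1.000.
sin(ω/2) = (a − b)/(a + b) = 0.3455/2.345 = 0.1473, so ω = 2 arcsin(0.1473) ≈ 16.9°.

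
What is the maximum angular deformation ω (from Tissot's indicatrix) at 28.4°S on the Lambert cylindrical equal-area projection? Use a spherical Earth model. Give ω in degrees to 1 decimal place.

14.7°

The Lambert cylindrical equal-area projection is the cylindrical equal-area projection with its standard parallel at the equator (φ₀ = 0). Cylindrical equal-area (φ₀ = 0°): h = cos φ / cos 0° along meridians, k = cos 0° / cos φ along parallels; h·k = 1.
At 28.4°: h = 0.8796, k = 1.137; principal scales a = 1.137, b = 0.8796.
sin(ω/2) = (a − b)/(a + b) = 0.2572/2.016 = 0.1275, so ω = 2 arcsin(0.1275) ≈ 14.7°.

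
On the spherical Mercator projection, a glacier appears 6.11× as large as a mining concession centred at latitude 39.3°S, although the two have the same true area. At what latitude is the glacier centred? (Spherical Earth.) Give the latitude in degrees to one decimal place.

71.8°

For equal true areas on Mercator, apparent areas scale as sec²φ, so the ratio is cos²φ₂ / cos²φ₁.
cos²φ₂ / cos²φ₁ = 6.11  ⇒  cos φ₁ = cos 39.3° / √6.11 = 0.7738/2.472 = 0.3131.
φ₁ = arccos(0.3131) ≈ 71.8°.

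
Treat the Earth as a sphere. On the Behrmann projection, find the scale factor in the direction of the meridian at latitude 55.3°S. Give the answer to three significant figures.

0.657

Behrmann is a cylindrical equal-area projection with standard parallels at ±30°. Cylindrical equal-area (φ₀ = 30°): h = cos φ / cos 30° along meridians, k = cos 30° / cos φ along parallels; h·k = 1.
h = cos 55.3° / cos 30° = 0.5693/0.8660 = 0.6573.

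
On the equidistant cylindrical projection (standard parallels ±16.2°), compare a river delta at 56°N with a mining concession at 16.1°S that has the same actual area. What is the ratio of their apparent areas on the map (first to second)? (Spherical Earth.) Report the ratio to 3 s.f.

1.72

In the equirectangular projection with standard parallel φ₀ = 16.2° (x = Rλ cos φ₀, y = Rφ), meridians are true-scale (h = 1) and the parallel scale is k = cos φ₀ / cos φ.
Areal scale at 56°: h·k = 1.000 × 1.717 = 1.717.
Areal scale at 16.1°: h·k = 1.000 × 0.9995 = 0.9995.
Ratio = 1.717/0.9995 ≈ 1.72.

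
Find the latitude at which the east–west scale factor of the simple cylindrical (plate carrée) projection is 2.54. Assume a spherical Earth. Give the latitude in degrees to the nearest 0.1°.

Plate carrée: h = 1, k = sec φ along parallels.
sec φ = 2.54  ⇒  cos φ = 0.3937  ⇒  φ ≈ 66.8°.

66.8°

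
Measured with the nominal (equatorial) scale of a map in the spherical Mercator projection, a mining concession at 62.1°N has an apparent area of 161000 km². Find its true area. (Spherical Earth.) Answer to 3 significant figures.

For Mercator, h = k = sec φ (a conformal cylindrical projection has a single point scale, 1/cos φ).
Areal scale = k² = sec²φ = 1/cos²(62.1°) = 1/0.4679² = 4.567.
True area = apparent / (areal scale) = 161000 / 4.567 ≈ 35300 km².

35300 km²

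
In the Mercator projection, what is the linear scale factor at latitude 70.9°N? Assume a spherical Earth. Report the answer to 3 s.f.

Mercator is conformal, so the point scale is isotropic: h = k = sec φ = 1/cos φ.
k = 1/cos 70.9° = 1/0.3272 = 3.056.

3.06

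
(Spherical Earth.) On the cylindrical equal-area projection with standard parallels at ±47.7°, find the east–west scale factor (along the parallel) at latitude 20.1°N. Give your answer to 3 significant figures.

0.717

A cylindrical equal-area projection with standard parallel φ₀ has meridian scale h = cos φ / cos φ₀ and parallel scale k = cos φ₀ / cos φ (so areas are preserved, h·k = 1).
k = cos 47.7° / cos 20.1° = 0.6730/0.9391 = 0.7167.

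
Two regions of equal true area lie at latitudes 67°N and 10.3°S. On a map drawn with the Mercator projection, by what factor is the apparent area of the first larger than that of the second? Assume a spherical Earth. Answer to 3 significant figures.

6.34

Mercator is conformal with k = sec φ, so areal scale = k² = sec²φ.
At 67°: sec²(67°) = 1/0.3907² = 6.550.
At 10.3°: sec²(10.3°) = 1/0.9839² = 1.033.
Ratio = 6.550/1.033 = cos²(10.3°)/cos²(67°) ≈ 6.34.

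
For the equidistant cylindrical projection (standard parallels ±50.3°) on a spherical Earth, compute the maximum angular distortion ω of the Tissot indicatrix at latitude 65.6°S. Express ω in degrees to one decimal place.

The equidistant cylindrical projection with φ₀ = 50.3° has h = 1 (meridians true) and k = cos φ₀ / cos φ along parallels.
At 65.6°: h = 1.000, k = 1.546; principal scales a = 1.546, b = 1.000.
sin(ω/2) = (a − b)/(a + b) = 0.5463/2.546 = 0.2145, so ω = 2 arcsin(0.2145) ≈ 24.8°.

24.8°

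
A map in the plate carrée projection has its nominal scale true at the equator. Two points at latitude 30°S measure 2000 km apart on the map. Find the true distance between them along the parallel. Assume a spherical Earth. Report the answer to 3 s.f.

1730 km

For the equirectangular projection with φ₀ = 0 (plate carrée), h = 1 along meridians and k = sec φ along parallels.
Along the parallel at 30°, map distances are exaggerated by k = sec 30° = 1.155.
True distance = 2000 / 1.155 = 2000 × cos 30° ≈ 1730 km.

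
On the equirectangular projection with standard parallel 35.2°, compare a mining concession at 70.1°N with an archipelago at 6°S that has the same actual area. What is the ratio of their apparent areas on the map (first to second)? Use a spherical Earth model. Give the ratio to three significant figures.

2.92

The equidistant cylindrical projection with φ₀ = 35.2° has h = 1 (meridians true) and k = cos φ₀ / cos φ along parallels.
Areal scale at 70.1°: h·k = 1.000 × 2.401 = 2.401.
Areal scale at 6°: h·k = 1.000 × 0.8216 = 0.8216.
Ratio = 2.401/0.8216 ≈ 2.92.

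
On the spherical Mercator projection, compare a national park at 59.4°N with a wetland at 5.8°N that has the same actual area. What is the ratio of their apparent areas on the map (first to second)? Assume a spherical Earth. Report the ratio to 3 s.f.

Mercator is conformal with k = sec φ, so areal scale = k² = sec²φ.
At 59.4°: sec²(59.4°) = 1/0.5090² = 3.859.
At 5.8°: sec²(5.8°) = 1/0.9949² = 1.010.
Ratio = 3.859/1.010 = cos²(5.8°)/cos²(59.4°) ≈ 3.82.

3.82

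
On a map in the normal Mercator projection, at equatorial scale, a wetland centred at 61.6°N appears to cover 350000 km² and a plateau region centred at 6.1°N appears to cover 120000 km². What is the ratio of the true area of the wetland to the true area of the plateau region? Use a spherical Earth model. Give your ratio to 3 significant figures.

Since Mercator area scale is 1/cos²φ, the true area equals the apparent area multiplied by cos²φ.
True area of wetland: 350000 × cos²(61.6°) = 350000 × 0.2262 = 79180 km².
True area of plateau region: 120000 × cos²(6.1°) = 120000 × 0.9887 = 118600 km².
Ratio = 79180 / 118600 ≈ 0.667.

0.667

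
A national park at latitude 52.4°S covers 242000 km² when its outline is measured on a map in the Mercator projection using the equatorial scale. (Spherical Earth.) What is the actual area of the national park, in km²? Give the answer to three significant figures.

The Mercator projection is conformal; its linear scale factor is the same in every direction and equals sec φ = 1/cos φ.
Areal scale = k² = sec²φ = 1/cos²(52.4°) = 1/0.6101² = 2.686.
True area = apparent / (areal scale) = 242000 / 2.686 ≈ 90100 km².

90100 km²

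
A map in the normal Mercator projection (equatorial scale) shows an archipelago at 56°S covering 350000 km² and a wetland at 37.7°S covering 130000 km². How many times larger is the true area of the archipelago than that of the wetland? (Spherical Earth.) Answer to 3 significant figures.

On Mercator the areal scale is sec²φ, so true area = apparent × cos²φ.
True area of archipelago: 350000 × cos²(56°) = 350000 × 0.3127 = 109400 km².
True area of wetland: 130000 × cos²(37.7°) = 130000 × 0.6260 = 81380 km².
Ratio = 109400 / 81380 ≈ 1.34.

1.34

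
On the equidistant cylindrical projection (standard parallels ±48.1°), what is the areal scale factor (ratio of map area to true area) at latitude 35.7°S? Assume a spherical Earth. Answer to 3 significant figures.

With standard parallel φ₀ = 48.1°, the equirectangular projection gives x = Rλ cos φ₀, y = Rφ, so h = 1 and k = cos 48.1° / cos φ.
Areal scale = h·k = 1 × cos φ₀ / cos φ; at 35.7°, h = 1.000, k = 0.8224, so h·k = 0.8224.

0.822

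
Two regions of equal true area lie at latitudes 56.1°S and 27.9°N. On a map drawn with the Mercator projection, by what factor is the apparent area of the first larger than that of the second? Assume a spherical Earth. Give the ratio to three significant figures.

2.51

Mercator areal scale is sec²φ.
At 56.1°: sec²(56.1°) = 1/0.5577² = 3.215.
At 27.9°: sec²(27.9°) = 1/0.8838² = 1.280.
Ratio = 3.215/1.280 = cos²(27.9°)/cos²(56.1°) ≈ 2.51.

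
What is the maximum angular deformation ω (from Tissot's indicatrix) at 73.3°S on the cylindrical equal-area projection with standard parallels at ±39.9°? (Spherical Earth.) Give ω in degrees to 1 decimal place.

97.9°

For cylindrical equal-area with standard parallel φ₀, h = cos φ / cos φ₀ and k = cos φ₀ / cos φ, so h·k = 1.
At 73.3°: h = 0.3746, k = 2.670; principal scales a = 2.670, b = 0.3746.
sin(ω/2) = (a − b)/(a + b) = 2.295/3.044 = 0.7539, so ω = 2 arcsin(0.7539) ≈ 97.9°.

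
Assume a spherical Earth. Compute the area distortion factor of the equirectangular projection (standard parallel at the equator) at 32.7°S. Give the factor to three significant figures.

1.19

Plate carrée maps x = Rλ, y = Rφ. The meridian scale is h = 1 and the parallel scale is k = 1/cos φ = sec φ.
Areal scale = h·k = 1 × sec φ; at 32.7°, h = 1.000, k = 1.188, so h·k = 1.188.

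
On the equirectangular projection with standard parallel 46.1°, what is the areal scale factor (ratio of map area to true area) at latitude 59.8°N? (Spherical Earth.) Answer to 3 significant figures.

1.38

The equidistant cylindrical projection with φ₀ = 46.1° has h = 1 (meridians true) and k = cos φ₀ / cos φ along parallels.
Areal scale = h·k = 1 × cos φ₀ / cos φ; at 59.8°, h = 1.000, k = 1.378, so h·k = 1.378.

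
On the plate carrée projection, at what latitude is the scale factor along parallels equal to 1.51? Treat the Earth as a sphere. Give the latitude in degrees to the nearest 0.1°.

Plate carrée: h = 1, k = sec φ along parallels.
sec φ = 1.51  ⇒  cos φ = 0.6623  ⇒  φ ≈ 48.5°.

48.5°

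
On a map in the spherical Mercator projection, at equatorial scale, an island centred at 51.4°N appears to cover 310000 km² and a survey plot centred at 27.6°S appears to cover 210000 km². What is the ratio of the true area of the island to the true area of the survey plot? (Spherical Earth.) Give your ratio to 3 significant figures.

0.732

Since Mercator area scale is 1/cos²φ, the true area equals the apparent area multiplied by cos²φ.
True area of island: 310000 × cos²(51.4°) = 310000 × 0.3892 = 120700 km².
True area of survey plot: 210000 × cos²(27.6°) = 210000 × 0.7854 = 164900 km².
Ratio = 120700 / 164900 ≈ 0.732.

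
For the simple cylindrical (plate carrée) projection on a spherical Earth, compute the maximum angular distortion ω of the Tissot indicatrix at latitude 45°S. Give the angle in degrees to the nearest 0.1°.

19.8°

Plate carrée maps x = Rλ, y = Rφ. The meridian scale is h = 1 and the parallel scale is k = 1/cos φ = sec φ.
At 45°: h = 1.000, k = 1.414; principal scales a = 1.414, b = 1.000.
sin(ω/2) = (a − b)/(a + b) = 0.4142/2.414 = 0.1716, so ω = 2 arcsin(0.1716) ≈ 19.8°.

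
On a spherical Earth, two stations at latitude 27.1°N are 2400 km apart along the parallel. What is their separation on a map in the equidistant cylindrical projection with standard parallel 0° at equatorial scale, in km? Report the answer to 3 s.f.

In the plate carrée (x = Rλ, y = Rφ), meridians are true-scale (h = 1) and parallels are stretched by k = sec φ.
Along the parallel, k = sec 27.1° = 1/0.8902 = 1.123.
Map distance = 2400 × 1.123 ≈ 2700 km.

2700 km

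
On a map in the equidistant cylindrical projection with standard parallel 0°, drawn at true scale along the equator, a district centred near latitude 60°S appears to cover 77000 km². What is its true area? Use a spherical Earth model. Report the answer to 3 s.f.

For the equirectangular projection with φ₀ = 0 (plate carrée), h = 1 along meridians and k = sec φ along parallels.
Areal scale = h·k = 1 × sec φ; at 60°, h = 1.000, k = 2.000, so h·k = 2.000.
True area = apparent / (areal scale) = 77000 / 2.000 ≈ 38500 km².

38500 km²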